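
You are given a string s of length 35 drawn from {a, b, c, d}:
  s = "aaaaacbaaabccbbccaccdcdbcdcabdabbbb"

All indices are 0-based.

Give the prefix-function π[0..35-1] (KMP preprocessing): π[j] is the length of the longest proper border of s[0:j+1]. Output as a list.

[0, 1, 2, 3, 4, 0, 0, 1, 2, 3, 0, 0, 0, 0, 0, 0, 0, 1, 0, 0, 0, 0, 0, 0, 0, 0, 0, 1, 0, 0, 1, 0, 0, 0, 0]

π[0] = 0
j=1 s[j]='a': π[1]=1 (border 'a')
j=2 s[j]='a': π[2]=2 (border 'aa')
j=3 s[j]='a': π[3]=3 (border 'aaa')
j=4 s[j]='a': π[4]=4 (border 'aaaa')
j=5 s[j]='c': k: 4→3→2→1→0; π[5]=0 (border '')
j=6 s[j]='b': π[6]=0 (border '')
j=7 s[j]='a': π[7]=1 (border 'a')
j=8 s[j]='a': π[8]=2 (border 'aa')
j=9 s[j]='a': π[9]=3 (border 'aaa')
j=10 s[j]='b': k: 3→2→1→0; π[10]=0 (border '')
j=11 s[j]='c': π[11]=0 (border '')
j=12 s[j]='c': π[12]=0 (border '')
j=13 s[j]='b': π[13]=0 (border '')
j=14 s[j]='b': π[14]=0 (border '')
j=15 s[j]='c': π[15]=0 (border '')
j=16 s[j]='c': π[16]=0 (border '')
j=17 s[j]='a': π[17]=1 (border 'a')
j=18 s[j]='c': k: 1→0; π[18]=0 (border '')
j=19 s[j]='c': π[19]=0 (border '')
j=20 s[j]='d': π[20]=0 (border '')
j=21 s[j]='c': π[21]=0 (border '')
j=22 s[j]='d': π[22]=0 (border '')
j=23 s[j]='b': π[23]=0 (border '')
j=24 s[j]='c': π[24]=0 (border '')
j=25 s[j]='d': π[25]=0 (border '')
j=26 s[j]='c': π[26]=0 (border '')
j=27 s[j]='a': π[27]=1 (border 'a')
j=28 s[j]='b': k: 1→0; π[28]=0 (border '')
j=29 s[j]='d': π[29]=0 (border '')
j=30 s[j]='a': π[30]=1 (border 'a')
j=31 s[j]='b': k: 1→0; π[31]=0 (border '')
j=32 s[j]='b': π[32]=0 (border '')
j=33 s[j]='b': π[33]=0 (border '')
j=34 s[j]='b': π[34]=0 (border '')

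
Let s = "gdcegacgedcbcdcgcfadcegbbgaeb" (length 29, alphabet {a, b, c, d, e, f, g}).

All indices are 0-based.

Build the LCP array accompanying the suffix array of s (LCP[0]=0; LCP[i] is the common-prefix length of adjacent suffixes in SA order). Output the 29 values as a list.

sorted suffixes:
  #0 SA[0]=5  'acgedcbcdcgcfadcegbbgaeb'
  #1 SA[1]=18  'adcegbbgaeb'
  #2 SA[2]=26  'aeb'
  #3 SA[3]=28  'b'
  #4 SA[4]=23  'bbgaeb'
  #5 SA[5]=11  'bcdcgcfadcegbbgaeb'
  #6 SA[6]=24  'bgaeb'
  #7 SA[7]=10  'cbcdcgcfadcegbbgaeb'
  #8 SA[8]=12  'cdcgcfadcegbbgaeb'
  #9 SA[9]=2  'cegacgedcbcdcgcfadcegbbgaeb'
  #10 SA[10]=20  'cegbbgaeb'
  #11 SA[11]=16  'cfadcegbbgaeb'
  #12 SA[12]=14  'cgcfadcegbbgaeb'
  #13 SA[13]=6  'cgedcbcdcgcfadcegbbgaeb'
  #14 SA[14]=9  'dcbcdcgcfadcegbbgaeb'
  #15 SA[15]=1  'dcegacgedcbcdcgcfadcegbbgaeb'
  #16 SA[16]=19  'dcegbbgaeb'
  #17 SA[17]=13  'dcgcfadcegbbgaeb'
  #18 SA[18]=27  'eb'
  #19 SA[19]=8  'edcbcdcgcfadcegbbgaeb'
  #20 SA[20]=3  'egacgedcbcdcgcfadcegbbgaeb'
  #21 SA[21]=21  'egbbgaeb'
  #22 SA[22]=17  'fadcegbbgaeb'
  #23 SA[23]=4  'gacgedcbcdcgcfadcegbbgaeb'
  #24 SA[24]=25  'gaeb'
  #25 SA[25]=22  'gbbgaeb'
  #26 SA[26]=15  'gcfadcegbbgaeb'
  #27 SA[27]=0  'gdcegacgedcbcdcgcfadcegbbgaeb'
  #28 SA[28]=7  'gedcbcdcgcfadcegbbgaeb'

SA = [5, 18, 26, 28, 23, 11, 24, 10, 12, 2, 20, 16, 14, 6, 9, 1, 19, 13, 27, 8, 3, 21, 17, 4, 25, 22, 15, 0, 7]
[i] adj suffixes → lcp
  [1] 5/18 → 1 ('a')
  [2] 18/26 → 1 ('a')
  [3] 26/28 → 0 ('')
  [4] 28/23 → 1 ('b')
  [5] 23/11 → 1 ('b')
  [6] 11/24 → 1 ('b')
  [7] 24/10 → 0 ('')
  [8] 10/12 → 1 ('c')
  [9] 12/2 → 1 ('c')
  [10] 2/20 → 3 ('ceg')
  [11] 20/16 → 1 ('c')
  [12] 16/14 → 1 ('c')
  [13] 14/6 → 2 ('cg')
  [14] 6/9 → 0 ('')
  [15] 9/1 → 2 ('dc')
  [16] 1/19 → 4 ('dceg')
  [17] 19/13 → 2 ('dc')
  [18] 13/27 → 0 ('')
  [19] 27/8 → 1 ('e')
  [20] 8/3 → 1 ('e')
  [21] 3/21 → 2 ('eg')
  [22] 21/17 → 0 ('')
  [23] 17/4 → 0 ('')
  [24] 4/25 → 2 ('ga')
  [25] 25/22 → 1 ('g')
  [26] 22/15 → 1 ('g')
  [27] 15/0 → 1 ('g')
  [28] 0/7 → 1 ('g')

[0, 1, 1, 0, 1, 1, 1, 0, 1, 1, 3, 1, 1, 2, 0, 2, 4, 2, 0, 1, 1, 2, 0, 0, 2, 1, 1, 1, 1]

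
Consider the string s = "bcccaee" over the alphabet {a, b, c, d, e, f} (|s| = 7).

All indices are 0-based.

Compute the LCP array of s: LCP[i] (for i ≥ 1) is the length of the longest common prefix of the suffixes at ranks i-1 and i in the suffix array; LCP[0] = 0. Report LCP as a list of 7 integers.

sorted suffixes:
  #0 SA[0]=4  'aee'
  #1 SA[1]=0  'bcccaee'
  #2 SA[2]=3  'caee'
  #3 SA[3]=2  'ccaee'
  #4 SA[4]=1  'cccaee'
  #5 SA[5]=6  'e'
  #6 SA[6]=5  'ee'

SA = [4, 0, 3, 2, 1, 6, 5]
i: (SA[i-1],SA[i]) lcp shared
  1: (4,0) 0 ''
  2: (0,3) 0 ''
  3: (3,2) 1 'c'
  4: (2,1) 2 'cc'
  5: (1,6) 0 ''
  6: (6,5) 1 'e'

[0, 0, 0, 1, 2, 0, 1]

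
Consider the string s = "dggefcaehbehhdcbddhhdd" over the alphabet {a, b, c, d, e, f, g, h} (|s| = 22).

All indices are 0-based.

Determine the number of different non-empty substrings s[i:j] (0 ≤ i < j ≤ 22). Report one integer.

rank | idx | suffix
   0 |   6 | aehbehhdcbddhhdd
   1 |  15 | bddhhdd
   2 |   9 | behhdcbddhhdd
   3 |   5 | caehbehhdcbddhhdd
   4 |  14 | cbddhhdd
   5 |  21 | d
   6 |  13 | dcbddhhdd
   7 |  20 | dd
   8 |  16 | ddhhdd
   9 |   0 | dggefcaehbehhdcbddhhdd
  10 |  17 | dhhdd
  11 |   3 | efcaehbehhdcbddhhdd
  12 |   7 | ehbehhdcbddhhdd
  13 |  10 | ehhdcbddhhdd
  14 |   4 | fcaehbehhdcbddhhdd
  15 |   2 | gefcaehbehhdcbddhhdd
  16 |   1 | ggefcaehbehhdcbddhhdd
  17 |   8 | hbehhdcbddhhdd
  18 |  12 | hdcbddhhdd
  19 |  19 | hdd
  20 |  11 | hhdcbddhhdd
  21 |  18 | hhdd

SA = [6, 15, 9, 5, 14, 21, 13, 20, 16, 0, 17, 3, 7, 10, 4, 2, 1, 8, 12, 19, 11, 18]
[i] adj suffixes → lcp
  [1] 6/15 → 0 ('')
  [2] 15/9 → 1 ('b')
  [3] 9/5 → 0 ('')
  [4] 5/14 → 1 ('c')
  [5] 14/21 → 0 ('')
  [6] 21/13 → 1 ('d')
  [7] 13/20 → 1 ('d')
  [8] 20/16 → 2 ('dd')
  [9] 16/0 → 1 ('d')
  [10] 0/17 → 1 ('d')
  [11] 17/3 → 0 ('')
  [12] 3/7 → 1 ('e')
  [13] 7/10 → 2 ('eh')
  [14] 10/4 → 0 ('')
  [15] 4/2 → 0 ('')
  [16] 2/1 → 1 ('g')
  [17] 1/8 → 0 ('')
  [18] 8/12 → 1 ('h')
  [19] 12/19 → 2 ('hd')
  [20] 19/11 → 1 ('h')
  [21] 11/18 → 3 ('hhd')

n(n+1)/2 = 22·23/2 = 253
Σ LCP = 0 + 0 + 1 + 0 + 1 + 0 + 1 + 1 + 2 + 1 + 1 + 0 + 1 + 2 + 0 + 0 + 1 + 0 + 1 + 2 + 1 + 3 = 19
distinct = 253 − 19 = 234

234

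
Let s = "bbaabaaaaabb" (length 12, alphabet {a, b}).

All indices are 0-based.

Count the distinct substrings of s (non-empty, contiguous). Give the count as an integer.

rank | idx | suffix
   0 |   5 | aaaaabb
   1 |   6 | aaaabb
   2 |   7 | aaabb
   3 |   2 | aabaaaaabb
   4 |   8 | aabb
   5 |   3 | abaaaaabb
   6 |   9 | abb
   7 |  11 | b
   8 |   4 | baaaaabb
   9 |   1 | baabaaaaabb
  10 |  10 | bb
  11 |   0 | bbaabaaaaabb

SA = [5, 6, 7, 2, 8, 3, 9, 11, 4, 1, 10, 0]
i: (SA[i-1],SA[i]) lcp shared
  1: (5,6) 4 'aaaa'
  2: (6,7) 3 'aaa'
  3: (7,2) 2 'aa'
  4: (2,8) 3 'aab'
  5: (8,3) 1 'a'
  6: (3,9) 2 'ab'
  7: (9,11) 0 ''
  8: (11,4) 1 'b'
  9: (4,1) 3 'baa'
  10: (1,10) 1 'b'
  11: (10,0) 2 'bb'

n(n+1)/2 = 12·13/2 = 78
Σ LCP = 0 + 4 + 3 + 2 + 3 + 1 + 2 + 0 + 1 + 3 + 1 + 2 = 22
distinct = 78 − 22 = 56

56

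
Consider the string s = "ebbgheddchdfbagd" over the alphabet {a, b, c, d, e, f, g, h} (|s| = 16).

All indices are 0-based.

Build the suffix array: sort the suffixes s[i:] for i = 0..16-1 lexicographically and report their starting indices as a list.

[13, 12, 1, 2, 8, 15, 7, 6, 10, 0, 5, 11, 14, 3, 9, 4]

rank→(start, suffix):
  0 → (13, 'agd')
  1 → (12, 'bagd')
  2 → (1, 'bbgheddchdfbagd')
  3 → (2, 'bgheddchdfbagd')
  4 → (8, 'chdfbagd')
  5 → (15, 'd')
  6 → (7, 'dchdfbagd')
  7 → (6, 'ddchdfbagd')
  8 → (10, 'dfbagd')
  9 → (0, 'ebbgheddchdfbagd')
  10 → (5, 'eddchdfbagd')
  11 → (11, 'fbagd')
  12 → (14, 'gd')
  13 → (3, 'gheddchdfbagd')
  14 → (9, 'hdfbagd')
  15 → (4, 'heddchdfbagd')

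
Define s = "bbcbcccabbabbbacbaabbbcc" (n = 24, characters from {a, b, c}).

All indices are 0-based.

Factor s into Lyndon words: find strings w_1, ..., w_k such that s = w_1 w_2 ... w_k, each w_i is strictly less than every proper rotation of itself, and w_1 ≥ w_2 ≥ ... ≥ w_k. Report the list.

emit factor 1: 'bbcbccc' (i=0, period=7)
emit factor 2: 'abbabbbacb' (i=7, period=10)
emit factor 3: 'aabbbcc' (i=17, period=7)

["bbcbccc", "abbabbbacb", "aabbbcc"]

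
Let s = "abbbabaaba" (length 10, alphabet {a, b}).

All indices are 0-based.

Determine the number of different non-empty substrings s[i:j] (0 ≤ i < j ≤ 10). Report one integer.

41

sorted suffixes:
  #0 SA[0]=9  'a'
  #1 SA[1]=6  'aaba'
  #2 SA[2]=7  'aba'
  #3 SA[3]=4  'abaaba'
  #4 SA[4]=0  'abbbabaaba'
  #5 SA[5]=8  'ba'
  #6 SA[6]=5  'baaba'
  #7 SA[7]=3  'babaaba'
  #8 SA[8]=2  'bbabaaba'
  #9 SA[9]=1  'bbbabaaba'

SA = [9, 6, 7, 4, 0, 8, 5, 3, 2, 1]
i: (SA[i-1],SA[i]) lcp shared
  1: (9,6) 1 'a'
  2: (6,7) 1 'a'
  3: (7,4) 3 'aba'
  4: (4,0) 2 'ab'
  5: (0,8) 0 ''
  6: (8,5) 2 'ba'
  7: (5,3) 2 'ba'
  8: (3,2) 1 'b'
  9: (2,1) 2 'bb'

n(n+1)/2 = 10·11/2 = 55
Σ LCP = 0 + 1 + 1 + 3 + 2 + 0 + 2 + 2 + 1 + 2 = 14
distinct = 55 − 14 = 41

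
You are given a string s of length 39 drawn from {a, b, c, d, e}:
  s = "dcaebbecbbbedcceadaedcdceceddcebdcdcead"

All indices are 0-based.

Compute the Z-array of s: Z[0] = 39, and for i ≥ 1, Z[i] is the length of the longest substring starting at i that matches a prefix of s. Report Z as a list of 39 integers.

Z[0]=39
i=1: i≥r, start 0; Z[1]=0
i=2: i≥r, start 0; Z[2]=0
i=3: i≥r, start 0; Z[3]=0
i=4: i≥r, start 0; Z[4]=0
i=5: i≥r, start 0; Z[5]=0
i=6: i≥r, start 0; Z[6]=0
i=7: i≥r, start 0; Z[7]=0
i=8: i≥r, start 0; Z[8]=0
i=9: i≥r, start 0; Z[9]=0
i=10: i≥r, start 0; Z[10]=0
i=11: i≥r, start 0; Z[11]=0
i=12: i≥r, start 0; Z[12]=2 scan→box=[12,14)
i=13: min(r-i=1, Z[1]=0)=0; Z[13]=0
i=14: i≥r, start 0; Z[14]=0
i=15: i≥r, start 0; Z[15]=0
i=16: i≥r, start 0; Z[16]=0
i=17: i≥r, start 0; Z[17]=1 scan→box=[17,18)
i=18: i≥r, start 0; Z[18]=0
i=19: i≥r, start 0; Z[19]=0
i=20: i≥r, start 0; Z[20]=2 scan→box=[20,22)
i=21: min(r-i=1, Z[1]=0)=0; Z[21]=0
i=22: i≥r, start 0; Z[22]=2 scan→box=[22,24)
i=23: min(r-i=1, Z[1]=0)=0; Z[23]=0
i=24: i≥r, start 0; Z[24]=0
i=25: i≥r, start 0; Z[25]=0
i=26: i≥r, start 0; Z[26]=0
i=27: i≥r, start 0; Z[27]=1 scan→box=[27,28)
i=28: i≥r, start 0; Z[28]=2 scan→box=[28,30)
i=29: min(r-i=1, Z[1]=0)=0; Z[29]=0
i=30: i≥r, start 0; Z[30]=0
i=31: i≥r, start 0; Z[31]=0
i=32: i≥r, start 0; Z[32]=2 scan→box=[32,34)
i=33: min(r-i=1, Z[1]=0)=0; Z[33]=0
i=34: i≥r, start 0; Z[34]=2 scan→box=[34,36)
i=35: min(r-i=1, Z[1]=0)=0; Z[35]=0
i=36: i≥r, start 0; Z[36]=0
i=37: i≥r, start 0; Z[37]=0
i=38: i≥r, start 0; Z[38]=1 scan→box=[38,39)

[39, 0, 0, 0, 0, 0, 0, 0, 0, 0, 0, 0, 2, 0, 0, 0, 0, 1, 0, 0, 2, 0, 2, 0, 0, 0, 0, 1, 2, 0, 0, 0, 2, 0, 2, 0, 0, 0, 1]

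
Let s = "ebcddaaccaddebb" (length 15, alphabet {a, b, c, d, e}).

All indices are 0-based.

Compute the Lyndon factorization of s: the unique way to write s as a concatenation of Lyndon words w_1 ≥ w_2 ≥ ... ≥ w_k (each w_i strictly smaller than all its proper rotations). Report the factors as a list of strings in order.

["e", "bcdd", "aaccaddebb"]

emit factor 1: 'e' (i=0, period=1)
emit factor 2: 'bcdd' (i=1, period=4)
emit factor 3: 'aaccaddebb' (i=5, period=10)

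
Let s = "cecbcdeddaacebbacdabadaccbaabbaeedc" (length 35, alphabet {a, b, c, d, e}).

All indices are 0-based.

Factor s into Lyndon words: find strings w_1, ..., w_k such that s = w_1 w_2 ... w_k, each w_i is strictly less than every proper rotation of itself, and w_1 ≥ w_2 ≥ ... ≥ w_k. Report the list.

["ce", "c", "bcdedd", "aacebbacdabadaccb", "aabbaeedc"]

emit factor 1: 'ce' (i=0, period=2)
emit factor 2: 'c' (i=2, period=1)
emit factor 3: 'bcdedd' (i=3, period=6)
emit factor 4: 'aacebbacdabadaccb' (i=9, period=17)
emit factor 5: 'aabbaeedc' (i=26, period=9)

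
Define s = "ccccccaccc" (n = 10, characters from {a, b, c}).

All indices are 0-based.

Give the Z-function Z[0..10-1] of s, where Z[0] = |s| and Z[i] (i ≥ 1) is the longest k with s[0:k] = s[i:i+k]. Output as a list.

Z[0]=10
i=1: i≥r, start 0; Z[1]=5 grow→box=[1,6)
i=2: min(r-i=4, Z[1]=5)=4; Z[2]=4
i=3: min(r-i=3, Z[2]=4)=3; Z[3]=3
i=4: min(r-i=2, Z[3]=3)=2; Z[4]=2
i=5: min(r-i=1, Z[4]=2)=1; Z[5]=1
i=6: i≥r, start 0; Z[6]=0
i=7: i≥r, start 0; Z[7]=3 grow→box=[7,10)
i=8: min(r-i=2, Z[1]=5)=2; Z[8]=2
i=9: min(r-i=1, Z[2]=4)=1; Z[9]=1

[10, 5, 4, 3, 2, 1, 0, 3, 2, 1]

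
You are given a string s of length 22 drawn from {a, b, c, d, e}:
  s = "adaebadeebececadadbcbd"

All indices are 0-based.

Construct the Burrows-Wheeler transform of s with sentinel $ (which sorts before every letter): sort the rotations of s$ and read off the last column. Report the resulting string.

rank  rotation                 last
    0  $adaebadeebececadadbcbd  d
    1  adadbcbd$adaebadeebecec  c
    2  adaebadeebececadadbcbd$  $
    3  adbcbd$adaebadeebececad  d
    4  adeebececadadbcbd$adaeb  b
    5  aebadeebececadadbcbd$ad  d
    6  badeebececadadbcbd$adae  e
    7  bcbd$adaebadeebececadad  d
    8  bd$adaebadeebececadadbc  c
    9  bececadadbcbd$adaebadee  e
   10  cadadbcbd$adaebadeebece  e
   11  cbd$adaebadeebececadadb  b
   12  cecadadbcbd$adaebadeebe  e
   13  d$adaebadeebececadadbcb  b
   14  dadbcbd$adaebadeebececa  a
   15  daebadeebececadadbcbd$a  a
   16  dbcbd$adaebadeebececada  a
   17  deebececadadbcbd$adaeba  a
   18  ebadeebececadadbcbd$ada  a
   19  ebececadadbcbd$adaebade  e
   20  ecadadbcbd$adaebadeebec  c
   21  ececadadbcbd$adaebadeeb  b
   22  eebececadadbcbd$adaebad  d

dc$dbdedceebebaaaaaecbd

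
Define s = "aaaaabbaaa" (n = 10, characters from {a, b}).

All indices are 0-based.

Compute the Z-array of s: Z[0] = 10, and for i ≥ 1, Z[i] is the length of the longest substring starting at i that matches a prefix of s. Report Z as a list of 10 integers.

Z[0]=10
i=1: i≥r, start 0; Z[1]=4 extend→box=[1,5)
i=2: min(r-i=3, Z[1]=4)=3; Z[2]=3
i=3: min(r-i=2, Z[2]=3)=2; Z[3]=2
i=4: min(r-i=1, Z[3]=2)=1; Z[4]=1
i=5: i≥r, start 0; Z[5]=0
i=6: i≥r, start 0; Z[6]=0
i=7: i≥r, start 0; Z[7]=3 extend→box=[7,10)
i=8: min(r-i=2, Z[1]=4)=2; Z[8]=2
i=9: min(r-i=1, Z[2]=3)=1; Z[9]=1

[10, 4, 3, 2, 1, 0, 0, 3, 2, 1]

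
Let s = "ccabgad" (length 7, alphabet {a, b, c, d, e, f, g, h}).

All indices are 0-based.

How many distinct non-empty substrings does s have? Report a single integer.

26

rank | idx | suffix
   0 |   2 | abgad
   1 |   5 | ad
   2 |   3 | bgad
   3 |   1 | cabgad
   4 |   0 | ccabgad
   5 |   6 | d
   6 |   4 | gad

SA = [2, 5, 3, 1, 0, 6, 4]
rank  pair      lcp
   1  s[2:],s[5:]  1  'a'
   2  s[5:],s[3:]  0  ''
   3  s[3:],s[1:]  0  ''
   4  s[1:],s[0:]  1  'c'
   5  s[0:],s[6:]  0  ''
   6  s[6:],s[4:]  0  ''

n(n+1)/2 = 7·8/2 = 28
Σ LCP = 0 + 1 + 0 + 0 + 1 + 0 + 0 = 2
distinct = 28 − 2 = 26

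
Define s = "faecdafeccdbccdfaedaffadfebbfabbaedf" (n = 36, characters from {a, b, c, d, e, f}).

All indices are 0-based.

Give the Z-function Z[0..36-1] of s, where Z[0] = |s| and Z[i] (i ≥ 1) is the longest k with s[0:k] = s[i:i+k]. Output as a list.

Z[0]=36
i=1: outside box; Z[1]=0
i=2: outside box; Z[2]=0
i=3: outside box; Z[3]=0
i=4: outside box; Z[4]=0
i=5: outside box; Z[5]=0
i=6: outside box; Z[6]=1 grow→box=[6,7)
i=7: outside box; Z[7]=0
i=8: outside box; Z[8]=0
i=9: outside box; Z[9]=0
i=10: outside box; Z[10]=0
i=11: outside box; Z[11]=0
i=12: outside box; Z[12]=0
i=13: outside box; Z[13]=0
i=14: outside box; Z[14]=0
i=15: outside box; Z[15]=3 grow→box=[15,18)
i=16: min(r-i=2, Z[1]=0)=0; Z[16]=0
i=17: min(r-i=1, Z[2]=0)=0; Z[17]=0
i=18: outside box; Z[18]=0
i=19: outside box; Z[19]=0
i=20: outside box; Z[20]=1 grow→box=[20,21)
i=21: outside box; Z[21]=2 grow→box=[21,23)
i=22: min(r-i=1, Z[1]=0)=0; Z[22]=0
i=23: outside box; Z[23]=0
i=24: outside box; Z[24]=1 grow→box=[24,25)
i=25: outside box; Z[25]=0
i=26: outside box; Z[26]=0
i=27: outside box; Z[27]=0
i=28: outside box; Z[28]=2 grow→box=[28,30)
i=29: min(r-i=1, Z[1]=0)=0; Z[29]=0
i=30: outside box; Z[30]=0
i=31: outside box; Z[31]=0
i=32: outside box; Z[32]=0
i=33: outside box; Z[33]=0
i=34: outside box; Z[34]=0
i=35: outside box; Z[35]=1 grow→box=[35,36)

[36, 0, 0, 0, 0, 0, 1, 0, 0, 0, 0, 0, 0, 0, 0, 3, 0, 0, 0, 0, 1, 2, 0, 0, 1, 0, 0, 0, 2, 0, 0, 0, 0, 0, 0, 1]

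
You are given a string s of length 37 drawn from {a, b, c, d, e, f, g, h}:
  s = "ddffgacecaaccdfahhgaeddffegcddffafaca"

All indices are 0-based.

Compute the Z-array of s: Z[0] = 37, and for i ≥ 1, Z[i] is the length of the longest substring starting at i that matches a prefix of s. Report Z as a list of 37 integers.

Z[0]=37
i=1: fresh scan; Z[1]=1 scan→box=[1,2)
i=2: fresh scan; Z[2]=0
i=3: fresh scan; Z[3]=0
i=4: fresh scan; Z[4]=0
i=5: fresh scan; Z[5]=0
i=6: fresh scan; Z[6]=0
i=7: fresh scan; Z[7]=0
i=8: fresh scan; Z[8]=0
i=9: fresh scan; Z[9]=0
i=10: fresh scan; Z[10]=0
i=11: fresh scan; Z[11]=0
i=12: fresh scan; Z[12]=0
i=13: fresh scan; Z[13]=1 scan→box=[13,14)
i=14: fresh scan; Z[14]=0
i=15: fresh scan; Z[15]=0
i=16: fresh scan; Z[16]=0
i=17: fresh scan; Z[17]=0
i=18: fresh scan; Z[18]=0
i=19: fresh scan; Z[19]=0
i=20: fresh scan; Z[20]=0
i=21: fresh scan; Z[21]=4 scan→box=[21,25)
i=22: min(r-i=3, Z[1]=1)=1; Z[22]=1
i=23: min(r-i=2, Z[2]=0)=0; Z[23]=0
i=24: min(r-i=1, Z[3]=0)=0; Z[24]=0
i=25: fresh scan; Z[25]=0
i=26: fresh scan; Z[26]=0
i=27: fresh scan; Z[27]=0
i=28: fresh scan; Z[28]=4 scan→box=[28,32)
i=29: min(r-i=3, Z[1]=1)=1; Z[29]=1
i=30: min(r-i=2, Z[2]=0)=0; Z[30]=0
i=31: min(r-i=1, Z[3]=0)=0; Z[31]=0
i=32: fresh scan; Z[32]=0
i=33: fresh scan; Z[33]=0
i=34: fresh scan; Z[34]=0
i=35: fresh scan; Z[35]=0
i=36: fresh scan; Z[36]=0

[37, 1, 0, 0, 0, 0, 0, 0, 0, 0, 0, 0, 0, 1, 0, 0, 0, 0, 0, 0, 0, 4, 1, 0, 0, 0, 0, 0, 4, 1, 0, 0, 0, 0, 0, 0, 0]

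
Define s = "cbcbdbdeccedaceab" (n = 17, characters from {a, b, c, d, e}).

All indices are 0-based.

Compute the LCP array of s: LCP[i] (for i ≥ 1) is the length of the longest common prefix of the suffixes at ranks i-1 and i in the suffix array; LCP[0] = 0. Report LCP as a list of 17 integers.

[0, 1, 0, 1, 1, 2, 0, 2, 1, 1, 2, 0, 1, 1, 0, 1, 1]

sorted suffixes:
  #0 SA[0]=15  'ab'
  #1 SA[1]=12  'aceab'
  #2 SA[2]=16  'b'
  #3 SA[3]=1  'bcbdbdeccedaceab'
  #4 SA[4]=3  'bdbdeccedaceab'
  #5 SA[5]=5  'bdeccedaceab'
  #6 SA[6]=0  'cbcbdbdeccedaceab'
  #7 SA[7]=2  'cbdbdeccedaceab'
  #8 SA[8]=8  'ccedaceab'
  #9 SA[9]=13  'ceab'
  #10 SA[10]=9  'cedaceab'
  #11 SA[11]=11  'daceab'
  #12 SA[12]=4  'dbdeccedaceab'
  #13 SA[13]=6  'deccedaceab'
  #14 SA[14]=14  'eab'
  #15 SA[15]=7  'eccedaceab'
  #16 SA[16]=10  'edaceab'

SA = [15, 12, 16, 1, 3, 5, 0, 2, 8, 13, 9, 11, 4, 6, 14, 7, 10]
[i] adj suffixes → lcp
  [1] 15/12 → 1 ('a')
  [2] 12/16 → 0 ('')
  [3] 16/1 → 1 ('b')
  [4] 1/3 → 1 ('b')
  [5] 3/5 → 2 ('bd')
  [6] 5/0 → 0 ('')
  [7] 0/2 → 2 ('cb')
  [8] 2/8 → 1 ('c')
  [9] 8/13 → 1 ('c')
  [10] 13/9 → 2 ('ce')
  [11] 9/11 → 0 ('')
  [12] 11/4 → 1 ('d')
  [13] 4/6 → 1 ('d')
  [14] 6/14 → 0 ('')
  [15] 14/7 → 1 ('e')
  [16] 7/10 → 1 ('e')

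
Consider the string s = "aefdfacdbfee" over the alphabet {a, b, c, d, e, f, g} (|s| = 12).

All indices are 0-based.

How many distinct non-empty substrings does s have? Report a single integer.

sorted suffixes:
  #0 SA[0]=5  'acdbfee'
  #1 SA[1]=0  'aefdfacdbfee'
  #2 SA[2]=8  'bfee'
  #3 SA[3]=6  'cdbfee'
  #4 SA[4]=7  'dbfee'
  #5 SA[5]=3  'dfacdbfee'
  #6 SA[6]=11  'e'
  #7 SA[7]=10  'ee'
  #8 SA[8]=1  'efdfacdbfee'
  #9 SA[9]=4  'facdbfee'
  #10 SA[10]=2  'fdfacdbfee'
  #11 SA[11]=9  'fee'

SA = [5, 0, 8, 6, 7, 3, 11, 10, 1, 4, 2, 9]
rank  pair      lcp
   1  s[5:],s[0:]  1  'a'
   2  s[0:],s[8:]  0  ''
   3  s[8:],s[6:]  0  ''
   4  s[6:],s[7:]  0  ''
   5  s[7:],s[3:]  1  'd'
   6  s[3:],s[11:]  0  ''
   7  s[11:],s[10:]  1  'e'
   8  s[10:],s[1:]  1  'e'
   9  s[1:],s[4:]  0  ''
  10  s[4:],s[2:]  1  'f'
  11  s[2:],s[9:]  1  'f'

n(n+1)/2 = 12·13/2 = 78
Σ LCP = 0 + 1 + 0 + 0 + 0 + 1 + 0 + 1 + 1 + 0 + 1 + 1 = 6
distinct = 78 − 6 = 72

72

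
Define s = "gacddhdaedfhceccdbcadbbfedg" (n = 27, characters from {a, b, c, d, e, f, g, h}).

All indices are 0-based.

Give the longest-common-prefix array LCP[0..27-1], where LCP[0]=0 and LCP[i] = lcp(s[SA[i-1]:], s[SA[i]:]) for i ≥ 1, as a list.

[0, 1, 1, 0, 1, 1, 0, 1, 1, 2, 1, 0, 1, 2, 1, 1, 1, 1, 0, 1, 2, 0, 1, 0, 1, 0, 1]

rank→(start, suffix):
  0 → (1, 'acddhdaedfhceccdbcadbbfedg')
  1 → (19, 'adbbfedg')
  2 → (7, 'aedfhceccdbcadbbfedg')
  3 → (21, 'bbfedg')
  4 → (17, 'bcadbbfedg')
  5 → (22, 'bfedg')
  6 → (18, 'cadbbfedg')
  7 → (14, 'ccdbcadbbfedg')
  8 → (15, 'cdbcadbbfedg')
  9 → (2, 'cddhdaedfhceccdbcadbbfedg')
  10 → (12, 'ceccdbcadbbfedg')
  11 → (6, 'daedfhceccdbcadbbfedg')
  12 → (20, 'dbbfedg')
  13 → (16, 'dbcadbbfedg')
  14 → (3, 'ddhdaedfhceccdbcadbbfedg')
  15 → (9, 'dfhceccdbcadbbfedg')
  16 → (25, 'dg')
  17 → (4, 'dhdaedfhceccdbcadbbfedg')
  18 → (13, 'eccdbcadbbfedg')
  19 → (8, 'edfhceccdbcadbbfedg')
  20 → (24, 'edg')
  21 → (23, 'fedg')
  22 → (10, 'fhceccdbcadbbfedg')
  23 → (26, 'g')
  24 → (0, 'gacddhdaedfhceccdbcadbbfedg')
  25 → (11, 'hceccdbcadbbfedg')
  26 → (5, 'hdaedfhceccdbcadbbfedg')

SA = [1, 19, 7, 21, 17, 22, 18, 14, 15, 2, 12, 6, 20, 16, 3, 9, 25, 4, 13, 8, 24, 23, 10, 26, 0, 11, 5]
i: (SA[i-1],SA[i]) lcp shared
  1: (1,19) 1 'a'
  2: (19,7) 1 'a'
  3: (7,21) 0 ''
  4: (21,17) 1 'b'
  5: (17,22) 1 'b'
  6: (22,18) 0 ''
  7: (18,14) 1 'c'
  8: (14,15) 1 'c'
  9: (15,2) 2 'cd'
  10: (2,12) 1 'c'
  11: (12,6) 0 ''
  12: (6,20) 1 'd'
  13: (20,16) 2 'db'
  14: (16,3) 1 'd'
  15: (3,9) 1 'd'
  16: (9,25) 1 'd'
  17: (25,4) 1 'd'
  18: (4,13) 0 ''
  19: (13,8) 1 'e'
  20: (8,24) 2 'ed'
  21: (24,23) 0 ''
  22: (23,10) 1 'f'
  23: (10,26) 0 ''
  24: (26,0) 1 'g'
  25: (0,11) 0 ''
  26: (11,5) 1 'h'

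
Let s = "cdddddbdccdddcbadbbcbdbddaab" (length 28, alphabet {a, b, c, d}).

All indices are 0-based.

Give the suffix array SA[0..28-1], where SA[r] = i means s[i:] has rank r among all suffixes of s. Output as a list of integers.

[25, 26, 15, 27, 14, 17, 18, 20, 6, 22, 13, 19, 8, 9, 0, 24, 16, 5, 21, 12, 7, 23, 4, 11, 3, 10, 2, 1]

sorted suffixes:
  #0 SA[0]=25  'aab'
  #1 SA[1]=26  'ab'
  #2 SA[2]=15  'adbbcbdbddaab'
  #3 SA[3]=27  'b'
  #4 SA[4]=14  'badbbcbdbddaab'
  #5 SA[5]=17  'bbcbdbddaab'
  #6 SA[6]=18  'bcbdbddaab'
  #7 SA[7]=20  'bdbddaab'
  #8 SA[8]=6  'bdccdddcbadbbcbdbddaab'
  #9 SA[9]=22  'bddaab'
  #10 SA[10]=13  'cbadbbcbdbddaab'
  #11 SA[11]=19  'cbdbddaab'
  #12 SA[12]=8  'ccdddcbadbbcbdbddaab'
  #13 SA[13]=9  'cdddcbadbbcbdbddaab'
  #14 SA[14]=0  'cdddddbdccdddcbadbbcbdbddaab'
  #15 SA[15]=24  'daab'
  #16 SA[16]=16  'dbbcbdbddaab'
  #17 SA[17]=5  'dbdccdddcbadbbcbdbddaab'
  #18 SA[18]=21  'dbddaab'
  #19 SA[19]=12  'dcbadbbcbdbddaab'
  #20 SA[20]=7  'dccdddcbadbbcbdbddaab'
  #21 SA[21]=23  'ddaab'
  #22 SA[22]=4  'ddbdccdddcbadbbcbdbddaab'
  #23 SA[23]=11  'ddcbadbbcbdbddaab'
  #24 SA[24]=3  'dddbdccdddcbadbbcbdbddaab'
  #25 SA[25]=10  'dddcbadbbcbdbddaab'
  #26 SA[26]=2  'ddddbdccdddcbadbbcbdbddaab'
  #27 SA[27]=1  'dddddbdccdddcbadbbcbdbddaab'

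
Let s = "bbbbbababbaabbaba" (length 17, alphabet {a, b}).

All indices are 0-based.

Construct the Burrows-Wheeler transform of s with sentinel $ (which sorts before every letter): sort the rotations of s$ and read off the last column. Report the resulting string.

rank  rotation            last
    0  $bbbbbababbaabbaba  a
    1  a$bbbbbababbaabbab  b
    2  aabbaba$bbbbbababb  b
    3  aba$bbbbbababbaabb  b
    4  ababbaabbaba$bbbbb  b
    5  abbaabbaba$bbbbbab  b
    6  abbaba$bbbbbababba  a
    7  ba$bbbbbababbaabba  a
    8  baabbaba$bbbbbabab  b
    9  baba$bbbbbababbaab  b
   10  bababbaabbaba$bbbb  b
   11  babbaabbaba$bbbbba  a
   12  bbaabbaba$bbbbbaba  a
   13  bbaba$bbbbbababbaa  a
   14  bbababbaabbaba$bbb  b
   15  bbbababbaabbaba$bb  b
   16  bbbbababbaabbaba$b  b
   17  bbbbbababbaabbaba$  $

abbbbbaabbbaaabbb$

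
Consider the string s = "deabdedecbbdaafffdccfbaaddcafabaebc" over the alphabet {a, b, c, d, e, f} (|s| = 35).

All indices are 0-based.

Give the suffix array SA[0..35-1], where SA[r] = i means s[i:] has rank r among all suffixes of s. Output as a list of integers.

sorted suffixes:
  #0 SA[0]=22  'aaddcafabaebc'
  #1 SA[1]=12  'aafffdccfbaaddcafabaebc'
  #2 SA[2]=29  'abaebc'
  #3 SA[3]=2  'abdedecbbdaafffdccfbaaddcafabaebc'
  #4 SA[4]=23  'addcafabaebc'
  #5 SA[5]=31  'aebc'
  #6 SA[6]=27  'afabaebc'
  #7 SA[7]=13  'afffdccfbaaddcafabaebc'
  #8 SA[8]=21  'baaddcafabaebc'
  #9 SA[9]=30  'baebc'
  #10 SA[10]=9  'bbdaafffdccfbaaddcafabaebc'
  #11 SA[11]=33  'bc'
  #12 SA[12]=10  'bdaafffdccfbaaddcafabaebc'
  #13 SA[13]=3  'bdedecbbdaafffdccfbaaddcafabaebc'
  #14 SA[14]=34  'c'
  #15 SA[15]=26  'cafabaebc'
  #16 SA[16]=8  'cbbdaafffdccfbaaddcafabaebc'
  #17 SA[17]=18  'ccfbaaddcafabaebc'
  #18 SA[18]=19  'cfbaaddcafabaebc'
  #19 SA[19]=11  'daafffdccfbaaddcafabaebc'
  #20 SA[20]=25  'dcafabaebc'
  #21 SA[21]=17  'dccfbaaddcafabaebc'
  #22 SA[22]=24  'ddcafabaebc'
  #23 SA[23]=0  'deabdedecbbdaafffdccfbaaddcafabaebc'
  #24 SA[24]=6  'decbbdaafffdccfbaaddcafabaebc'
  #25 SA[25]=4  'dedecbbdaafffdccfbaaddcafabaebc'
  #26 SA[26]=1  'eabdedecbbdaafffdccfbaaddcafabaebc'
  #27 SA[27]=32  'ebc'
  #28 SA[28]=7  'ecbbdaafffdccfbaaddcafabaebc'
  #29 SA[29]=5  'edecbbdaafffdccfbaaddcafabaebc'
  #30 SA[30]=28  'fabaebc'
  #31 SA[31]=20  'fbaaddcafabaebc'
  #32 SA[32]=16  'fdccfbaaddcafabaebc'
  #33 SA[33]=15  'ffdccfbaaddcafabaebc'
  #34 SA[34]=14  'fffdccfbaaddcafabaebc'

[22, 12, 29, 2, 23, 31, 27, 13, 21, 30, 9, 33, 10, 3, 34, 26, 8, 18, 19, 11, 25, 17, 24, 0, 6, 4, 1, 32, 7, 5, 28, 20, 16, 15, 14]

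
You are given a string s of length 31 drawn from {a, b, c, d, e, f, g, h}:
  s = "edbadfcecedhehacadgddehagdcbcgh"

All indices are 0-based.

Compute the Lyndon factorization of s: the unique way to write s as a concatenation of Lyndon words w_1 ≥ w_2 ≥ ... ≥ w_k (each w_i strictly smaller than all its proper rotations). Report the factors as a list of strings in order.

emit factor 1: 'e' (i=0, period=1)
emit factor 2: 'd' (i=1, period=1)
emit factor 3: 'b' (i=2, period=1)
emit factor 4: 'adfcecedheh' (i=3, period=11)
emit factor 5: 'acadgddehagdcbcgh' (i=14, period=17)

["e", "d", "b", "adfcecedheh", "acadgddehagdcbcgh"]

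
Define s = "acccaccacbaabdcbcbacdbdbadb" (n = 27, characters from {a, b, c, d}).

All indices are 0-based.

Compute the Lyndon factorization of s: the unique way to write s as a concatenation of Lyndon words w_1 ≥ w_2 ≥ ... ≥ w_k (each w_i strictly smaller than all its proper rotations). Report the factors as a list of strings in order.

["accc", "acc", "acb", "aabdcbcbacdbdbadb"]

emit factor 1: 'accc' (i=0, period=4)
emit factor 2: 'acc' (i=4, period=3)
emit factor 3: 'acb' (i=7, period=3)
emit factor 4: 'aabdcbcbacdbdbadb' (i=10, period=17)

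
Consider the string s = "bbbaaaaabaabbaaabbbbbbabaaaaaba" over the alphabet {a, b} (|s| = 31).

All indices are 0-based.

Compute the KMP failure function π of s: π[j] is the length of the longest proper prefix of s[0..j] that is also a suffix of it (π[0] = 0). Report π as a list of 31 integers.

[0, 1, 2, 0, 0, 0, 0, 0, 1, 0, 0, 1, 2, 0, 0, 0, 1, 2, 3, 3, 3, 3, 4, 1, 0, 0, 0, 0, 0, 1, 0]

π[0] = 0
j=1 s[j]='b': π[1]=1 (border 'b')
j=2 s[j]='b': π[2]=2 (border 'bb')
j=3 s[j]='a': k: 2→1→0; π[3]=0 (border '')
j=4 s[j]='a': π[4]=0 (border '')
j=5 s[j]='a': π[5]=0 (border '')
j=6 s[j]='a': π[6]=0 (border '')
j=7 s[j]='a': π[7]=0 (border '')
j=8 s[j]='b': π[8]=1 (border 'b')
j=9 s[j]='a': k: 1→0; π[9]=0 (border '')
j=10 s[j]='a': π[10]=0 (border '')
j=11 s[j]='b': π[11]=1 (border 'b')
j=12 s[j]='b': π[12]=2 (border 'bb')
j=13 s[j]='a': k: 2→1→0; π[13]=0 (border '')
j=14 s[j]='a': π[14]=0 (border '')
j=15 s[j]='a': π[15]=0 (border '')
j=16 s[j]='b': π[16]=1 (border 'b')
j=17 s[j]='b': π[17]=2 (border 'bb')
j=18 s[j]='b': π[18]=3 (border 'bbb')
j=19 s[j]='b': k: 3→2; π[19]=3 (border 'bbb')
j=20 s[j]='b': k: 3→2; π[20]=3 (border 'bbb')
j=21 s[j]='b': k: 3→2; π[21]=3 (border 'bbb')
j=22 s[j]='a': π[22]=4 (border 'bbba')
j=23 s[j]='b': k: 4→0; π[23]=1 (border 'b')
j=24 s[j]='a': k: 1→0; π[24]=0 (border '')
j=25 s[j]='a': π[25]=0 (border '')
j=26 s[j]='a': π[26]=0 (border '')
j=27 s[j]='a': π[27]=0 (border '')
j=28 s[j]='a': π[28]=0 (border '')
j=29 s[j]='b': π[29]=1 (border 'b')
j=30 s[j]='a': k: 1→0; π[30]=0 (border '')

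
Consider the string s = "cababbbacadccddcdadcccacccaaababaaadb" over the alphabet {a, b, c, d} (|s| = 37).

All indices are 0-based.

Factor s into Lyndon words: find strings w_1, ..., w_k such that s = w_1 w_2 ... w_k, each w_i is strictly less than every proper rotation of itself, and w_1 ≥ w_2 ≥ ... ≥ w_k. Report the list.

emit factor 1: 'c' (i=0, period=1)
emit factor 2: 'ababbbacadccddcdadcccaccc' (i=1, period=25)
emit factor 3: 'aaababaaadb' (i=26, period=11)

["c", "ababbbacadccddcdadcccaccc", "aaababaaadb"]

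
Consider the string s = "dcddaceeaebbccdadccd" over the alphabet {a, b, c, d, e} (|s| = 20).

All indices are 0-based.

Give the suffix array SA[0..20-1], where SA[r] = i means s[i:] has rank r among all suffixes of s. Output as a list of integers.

[4, 15, 8, 10, 11, 17, 12, 18, 13, 1, 5, 19, 3, 14, 16, 0, 2, 7, 9, 6]

rank | idx | suffix
   0 |   4 | aceeaebbccdadccd
   1 |  15 | adccd
   2 |   8 | aebbccdadccd
   3 |  10 | bbccdadccd
   4 |  11 | bccdadccd
   5 |  17 | ccd
   6 |  12 | ccdadccd
   7 |  18 | cd
   8 |  13 | cdadccd
   9 |   1 | cddaceeaebbccdadccd
  10 |   5 | ceeaebbccdadccd
  11 |  19 | d
  12 |   3 | daceeaebbccdadccd
  13 |  14 | dadccd
  14 |  16 | dccd
  15 |   0 | dcddaceeaebbccdadccd
  16 |   2 | ddaceeaebbccdadccd
  17 |   7 | eaebbccdadccd
  18 |   9 | ebbccdadccd
  19 |   6 | eeaebbccdadccd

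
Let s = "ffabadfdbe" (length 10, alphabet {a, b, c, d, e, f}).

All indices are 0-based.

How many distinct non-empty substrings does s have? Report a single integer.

sorted suffixes:
  #0 SA[0]=2  'abadfdbe'
  #1 SA[1]=4  'adfdbe'
  #2 SA[2]=3  'badfdbe'
  #3 SA[3]=8  'be'
  #4 SA[4]=7  'dbe'
  #5 SA[5]=5  'dfdbe'
  #6 SA[6]=9  'e'
  #7 SA[7]=1  'fabadfdbe'
  #8 SA[8]=6  'fdbe'
  #9 SA[9]=0  'ffabadfdbe'

SA = [2, 4, 3, 8, 7, 5, 9, 1, 6, 0]
rank  pair      lcp
   1  s[2:],s[4:]  1  'a'
   2  s[4:],s[3:]  0  ''
   3  s[3:],s[8:]  1  'b'
   4  s[8:],s[7:]  0  ''
   5  s[7:],s[5:]  1  'd'
   6  s[5:],s[9:]  0  ''
   7  s[9:],s[1:]  0  ''
   8  s[1:],s[6:]  1  'f'
   9  s[6:],s[0:]  1  'f'

n(n+1)/2 = 10·11/2 = 55
Σ LCP = 0 + 1 + 0 + 1 + 0 + 1 + 0 + 0 + 1 + 1 = 5
distinct = 55 − 5 = 50

50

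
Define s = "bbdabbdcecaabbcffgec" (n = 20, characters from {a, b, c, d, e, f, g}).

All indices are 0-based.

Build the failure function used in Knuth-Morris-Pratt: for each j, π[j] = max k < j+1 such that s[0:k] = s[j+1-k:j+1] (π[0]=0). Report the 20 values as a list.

π[0] = 0
j=1 s[j]='b': π[1]=1 (border 'b')
j=2 s[j]='d': k: 1→0; π[2]=0 (border '')
j=3 s[j]='a': π[3]=0 (border '')
j=4 s[j]='b': π[4]=1 (border 'b')
j=5 s[j]='b': π[5]=2 (border 'bb')
j=6 s[j]='d': π[6]=3 (border 'bbd')
j=7 s[j]='c': k: 3→0; π[7]=0 (border '')
j=8 s[j]='e': π[8]=0 (border '')
j=9 s[j]='c': π[9]=0 (border '')
j=10 s[j]='a': π[10]=0 (border '')
j=11 s[j]='a': π[11]=0 (border '')
j=12 s[j]='b': π[12]=1 (border 'b')
j=13 s[j]='b': π[13]=2 (border 'bb')
j=14 s[j]='c': k: 2→1→0; π[14]=0 (border '')
j=15 s[j]='f': π[15]=0 (border '')
j=16 s[j]='f': π[16]=0 (border '')
j=17 s[j]='g': π[17]=0 (border '')
j=18 s[j]='e': π[18]=0 (border '')
j=19 s[j]='c': π[19]=0 (border '')

[0, 1, 0, 0, 1, 2, 3, 0, 0, 0, 0, 0, 1, 2, 0, 0, 0, 0, 0, 0]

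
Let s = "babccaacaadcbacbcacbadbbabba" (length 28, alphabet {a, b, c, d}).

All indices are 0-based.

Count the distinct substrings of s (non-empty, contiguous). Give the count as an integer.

362

sorted suffixes:
  #0 SA[0]=27  'a'
  #1 SA[1]=5  'aacaadcbacbcacbadbbabba'
  #2 SA[2]=8  'aadcbacbcacbadbbabba'
  #3 SA[3]=24  'abba'
  #4 SA[4]=1  'abccaacaadcbacbcacbadbbabba'
  #5 SA[5]=6  'acaadcbacbcacbadbbabba'
  #6 SA[6]=17  'acbadbbabba'
  #7 SA[7]=13  'acbcacbadbbabba'
  #8 SA[8]=20  'adbbabba'
  #9 SA[9]=9  'adcbacbcacbadbbabba'
  #10 SA[10]=26  'ba'
  #11 SA[11]=23  'babba'
  #12 SA[12]=0  'babccaacaadcbacbcacbadbbabba'
  #13 SA[13]=12  'bacbcacbadbbabba'
  #14 SA[14]=19  'badbbabba'
  #15 SA[15]=25  'bba'
  #16 SA[16]=22  'bbabba'
  #17 SA[17]=15  'bcacbadbbabba'
  #18 SA[18]=2  'bccaacaadcbacbcacbadbbabba'
  #19 SA[19]=4  'caacaadcbacbcacbadbbabba'
  #20 SA[20]=7  'caadcbacbcacbadbbabba'
  #21 SA[21]=16  'cacbadbbabba'
  #22 SA[22]=11  'cbacbcacbadbbabba'
  #23 SA[23]=18  'cbadbbabba'
  #24 SA[24]=14  'cbcacbadbbabba'
  #25 SA[25]=3  'ccaacaadcbacbcacbadbbabba'
  #26 SA[26]=21  'dbbabba'
  #27 SA[27]=10  'dcbacbcacbadbbabba'

SA = [27, 5, 8, 24, 1, 6, 17, 13, 20, 9, 26, 23, 0, 12, 19, 25, 22, 15, 2, 4, 7, 16, 11, 18, 14, 3, 21, 10]
i: (SA[i-1],SA[i]) lcp shared
  1: (27,5) 1 'a'
  2: (5,8) 2 'aa'
  3: (8,24) 1 'a'
  4: (24,1) 2 'ab'
  5: (1,6) 1 'a'
  6: (6,17) 2 'ac'
  7: (17,13) 3 'acb'
  8: (13,20) 1 'a'
  9: (20,9) 2 'ad'
  10: (9,26) 0 ''
  11: (26,23) 2 'ba'
  12: (23,0) 3 'bab'
  13: (0,12) 2 'ba'
  14: (12,19) 2 'ba'
  15: (19,25) 1 'b'
  16: (25,22) 3 'bba'
  17: (22,15) 1 'b'
  18: (15,2) 2 'bc'
  19: (2,4) 0 ''
  20: (4,7) 3 'caa'
  21: (7,16) 2 'ca'
  22: (16,11) 1 'c'
  23: (11,18) 3 'cba'
  24: (18,14) 2 'cb'
  25: (14,3) 1 'c'
  26: (3,21) 0 ''
  27: (21,10) 1 'd'

n(n+1)/2 = 28·29/2 = 406
Σ LCP = 0 + 1 + 2 + 1 + 2 + 1 + 2 + 3 + 1 + 2 + 0 + 2 + 3 + 2 + 2 + 1 + 3 + 1 + 2 + 0 + 3 + 2 + 1 + 3 + 2 + 1 + 0 + 1 = 44
distinct = 406 − 44 = 362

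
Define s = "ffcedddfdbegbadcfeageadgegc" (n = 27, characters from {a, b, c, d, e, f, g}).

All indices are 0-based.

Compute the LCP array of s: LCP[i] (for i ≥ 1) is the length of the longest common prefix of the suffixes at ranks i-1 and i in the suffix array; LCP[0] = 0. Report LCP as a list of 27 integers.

[0, 2, 1, 0, 1, 0, 1, 1, 0, 1, 1, 2, 1, 1, 0, 2, 1, 1, 2, 0, 1, 1, 1, 0, 1, 1, 2]

rank→(start, suffix):
  0 → (13, 'adcfeageadgegc')
  1 → (21, 'adgegc')
  2 → (18, 'ageadgegc')
  3 → (12, 'badcfeageadgegc')
  4 → (9, 'begbadcfeageadgegc')
  5 → (26, 'c')
  6 → (2, 'cedddfdbegbadcfeageadgegc')
  7 → (15, 'cfeageadgegc')
  8 → (8, 'dbegbadcfeageadgegc')
  9 → (14, 'dcfeageadgegc')
  10 → (4, 'dddfdbegbadcfeageadgegc')
  11 → (5, 'ddfdbegbadcfeageadgegc')
  12 → (6, 'dfdbegbadcfeageadgegc')
  13 → (22, 'dgegc')
  14 → (20, 'eadgegc')
  15 → (17, 'eageadgegc')
  16 → (3, 'edddfdbegbadcfeageadgegc')
  17 → (10, 'egbadcfeageadgegc')
  18 → (24, 'egc')
  19 → (1, 'fcedddfdbegbadcfeageadgegc')
  20 → (7, 'fdbegbadcfeageadgegc')
  21 → (16, 'feageadgegc')
  22 → (0, 'ffcedddfdbegbadcfeageadgegc')
  23 → (11, 'gbadcfeageadgegc')
  24 → (25, 'gc')
  25 → (19, 'geadgegc')
  26 → (23, 'gegc')

SA = [13, 21, 18, 12, 9, 26, 2, 15, 8, 14, 4, 5, 6, 22, 20, 17, 3, 10, 24, 1, 7, 16, 0, 11, 25, 19, 23]
[i] adj suffixes → lcp
  [1] 13/21 → 2 ('ad')
  [2] 21/18 → 1 ('a')
  [3] 18/12 → 0 ('')
  [4] 12/9 → 1 ('b')
  [5] 9/26 → 0 ('')
  [6] 26/2 → 1 ('c')
  [7] 2/15 → 1 ('c')
  [8] 15/8 → 0 ('')
  [9] 8/14 → 1 ('d')
  [10] 14/4 → 1 ('d')
  [11] 4/5 → 2 ('dd')
  [12] 5/6 → 1 ('d')
  [13] 6/22 → 1 ('d')
  [14] 22/20 → 0 ('')
  [15] 20/17 → 2 ('ea')
  [16] 17/3 → 1 ('e')
  [17] 3/10 → 1 ('e')
  [18] 10/24 → 2 ('eg')
  [19] 24/1 → 0 ('')
  [20] 1/7 → 1 ('f')
  [21] 7/16 → 1 ('f')
  [22] 16/0 → 1 ('f')
  [23] 0/11 → 0 ('')
  [24] 11/25 → 1 ('g')
  [25] 25/19 → 1 ('g')
  [26] 19/23 → 2 ('ge')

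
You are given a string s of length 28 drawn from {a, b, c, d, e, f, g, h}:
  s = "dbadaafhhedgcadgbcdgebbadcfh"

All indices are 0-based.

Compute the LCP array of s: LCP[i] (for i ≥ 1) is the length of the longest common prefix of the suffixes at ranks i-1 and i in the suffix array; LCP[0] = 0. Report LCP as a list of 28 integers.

[0, 1, 2, 2, 1, 0, 3, 1, 1, 0, 1, 1, 0, 1, 1, 1, 2, 2, 0, 1, 0, 2, 0, 1, 1, 0, 1, 1]

sorted suffixes:
  #0 SA[0]=4  'aafhhedgcadgbcdgebbadcfh'
  #1 SA[1]=2  'adaafhhedgcadgbcdgebbadcfh'
  #2 SA[2]=23  'adcfh'
  #3 SA[3]=13  'adgbcdgebbadcfh'
  #4 SA[4]=5  'afhhedgcadgbcdgebbadcfh'
  #5 SA[5]=1  'badaafhhedgcadgbcdgebbadcfh'
  #6 SA[6]=22  'badcfh'
  #7 SA[7]=21  'bbadcfh'
  #8 SA[8]=16  'bcdgebbadcfh'
  #9 SA[9]=12  'cadgbcdgebbadcfh'
  #10 SA[10]=17  'cdgebbadcfh'
  #11 SA[11]=25  'cfh'
  #12 SA[12]=3  'daafhhedgcadgbcdgebbadcfh'
  #13 SA[13]=0  'dbadaafhhedgcadgbcdgebbadcfh'
  #14 SA[14]=24  'dcfh'
  #15 SA[15]=14  'dgbcdgebbadcfh'
  #16 SA[16]=10  'dgcadgbcdgebbadcfh'
  #17 SA[17]=18  'dgebbadcfh'
  #18 SA[18]=20  'ebbadcfh'
  #19 SA[19]=9  'edgcadgbcdgebbadcfh'
  #20 SA[20]=26  'fh'
  #21 SA[21]=6  'fhhedgcadgbcdgebbadcfh'
  #22 SA[22]=15  'gbcdgebbadcfh'
  #23 SA[23]=11  'gcadgbcdgebbadcfh'
  #24 SA[24]=19  'gebbadcfh'
  #25 SA[25]=27  'h'
  #26 SA[26]=8  'hedgcadgbcdgebbadcfh'
  #27 SA[27]=7  'hhedgcadgbcdgebbadcfh'

SA = [4, 2, 23, 13, 5, 1, 22, 21, 16, 12, 17, 25, 3, 0, 24, 14, 10, 18, 20, 9, 26, 6, 15, 11, 19, 27, 8, 7]
i: (SA[i-1],SA[i]) lcp shared
  1: (4,2) 1 'a'
  2: (2,23) 2 'ad'
  3: (23,13) 2 'ad'
  4: (13,5) 1 'a'
  5: (5,1) 0 ''
  6: (1,22) 3 'bad'
  7: (22,21) 1 'b'
  8: (21,16) 1 'b'
  9: (16,12) 0 ''
  10: (12,17) 1 'c'
  11: (17,25) 1 'c'
  12: (25,3) 0 ''
  13: (3,0) 1 'd'
  14: (0,24) 1 'd'
  15: (24,14) 1 'd'
  16: (14,10) 2 'dg'
  17: (10,18) 2 'dg'
  18: (18,20) 0 ''
  19: (20,9) 1 'e'
  20: (9,26) 0 ''
  21: (26,6) 2 'fh'
  22: (6,15) 0 ''
  23: (15,11) 1 'g'
  24: (11,19) 1 'g'
  25: (19,27) 0 ''
  26: (27,8) 1 'h'
  27: (8,7) 1 'h'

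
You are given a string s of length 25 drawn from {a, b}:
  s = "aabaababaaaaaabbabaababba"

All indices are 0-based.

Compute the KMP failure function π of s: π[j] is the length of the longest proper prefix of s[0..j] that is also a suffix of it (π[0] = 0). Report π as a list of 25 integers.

[0, 1, 0, 1, 2, 3, 4, 0, 1, 2, 2, 2, 2, 2, 3, 0, 1, 0, 1, 2, 3, 4, 0, 0, 1]

π[0] = 0
j=1 s[j]='a': π[1]=1 (border 'a')
j=2 s[j]='b': k: 1→0; π[2]=0 (border '')
j=3 s[j]='a': π[3]=1 (border 'a')
j=4 s[j]='a': π[4]=2 (border 'aa')
j=5 s[j]='b': π[5]=3 (border 'aab')
j=6 s[j]='a': π[6]=4 (border 'aaba')
j=7 s[j]='b': k: 4→1→0; π[7]=0 (border '')
j=8 s[j]='a': π[8]=1 (border 'a')
j=9 s[j]='a': π[9]=2 (border 'aa')
j=10 s[j]='a': k: 2→1; π[10]=2 (border 'aa')
j=11 s[j]='a': k: 2→1; π[11]=2 (border 'aa')
j=12 s[j]='a': k: 2→1; π[12]=2 (border 'aa')
j=13 s[j]='a': k: 2→1; π[13]=2 (border 'aa')
j=14 s[j]='b': π[14]=3 (border 'aab')
j=15 s[j]='b': k: 3→0; π[15]=0 (border '')
j=16 s[j]='a': π[16]=1 (border 'a')
j=17 s[j]='b': k: 1→0; π[17]=0 (border '')
j=18 s[j]='a': π[18]=1 (border 'a')
j=19 s[j]='a': π[19]=2 (border 'aa')
j=20 s[j]='b': π[20]=3 (border 'aab')
j=21 s[j]='a': π[21]=4 (border 'aaba')
j=22 s[j]='b': k: 4→1→0; π[22]=0 (border '')
j=23 s[j]='b': π[23]=0 (border '')
j=24 s[j]='a': π[24]=1 (border 'a')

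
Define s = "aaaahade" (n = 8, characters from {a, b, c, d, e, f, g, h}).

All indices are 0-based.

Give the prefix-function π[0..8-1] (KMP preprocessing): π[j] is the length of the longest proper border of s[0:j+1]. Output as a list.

[0, 1, 2, 3, 0, 1, 0, 0]

π[0] = 0
j=1 s[j]='a': π[1]=1 (border 'a')
j=2 s[j]='a': π[2]=2 (border 'aa')
j=3 s[j]='a': π[3]=3 (border 'aaa')
j=4 s[j]='h': k: 3→2→1→0; π[4]=0 (border '')
j=5 s[j]='a': π[5]=1 (border 'a')
j=6 s[j]='d': k: 1→0; π[6]=0 (border '')
j=7 s[j]='e': π[7]=0 (border '')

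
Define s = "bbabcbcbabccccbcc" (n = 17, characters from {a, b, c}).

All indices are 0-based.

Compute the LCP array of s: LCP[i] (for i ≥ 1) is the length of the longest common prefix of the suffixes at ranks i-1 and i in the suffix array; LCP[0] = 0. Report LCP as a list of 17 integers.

sorted suffixes:
  #0 SA[0]=2  'abcbcbabccccbcc'
  #1 SA[1]=8  'abccccbcc'
  #2 SA[2]=1  'babcbcbabccccbcc'
  #3 SA[3]=7  'babccccbcc'
  #4 SA[4]=0  'bbabcbcbabccccbcc'
  #5 SA[5]=5  'bcbabccccbcc'
  #6 SA[6]=3  'bcbcbabccccbcc'
  #7 SA[7]=14  'bcc'
  #8 SA[8]=9  'bccccbcc'
  #9 SA[9]=16  'c'
  #10 SA[10]=6  'cbabccccbcc'
  #11 SA[11]=4  'cbcbabccccbcc'
  #12 SA[12]=13  'cbcc'
  #13 SA[13]=15  'cc'
  #14 SA[14]=12  'ccbcc'
  #15 SA[15]=11  'cccbcc'
  #16 SA[16]=10  'ccccbcc'

SA = [2, 8, 1, 7, 0, 5, 3, 14, 9, 16, 6, 4, 13, 15, 12, 11, 10]
i: (SA[i-1],SA[i]) lcp shared
  1: (2,8) 3 'abc'
  2: (8,1) 0 ''
  3: (1,7) 4 'babc'
  4: (7,0) 1 'b'
  5: (0,5) 1 'b'
  6: (5,3) 3 'bcb'
  7: (3,14) 2 'bc'
  8: (14,9) 3 'bcc'
  9: (9,16) 0 ''
  10: (16,6) 1 'c'
  11: (6,4) 2 'cb'
  12: (4,13) 3 'cbc'
  13: (13,15) 1 'c'
  14: (15,12) 2 'cc'
  15: (12,11) 2 'cc'
  16: (11,10) 3 'ccc'

[0, 3, 0, 4, 1, 1, 3, 2, 3, 0, 1, 2, 3, 1, 2, 2, 3]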